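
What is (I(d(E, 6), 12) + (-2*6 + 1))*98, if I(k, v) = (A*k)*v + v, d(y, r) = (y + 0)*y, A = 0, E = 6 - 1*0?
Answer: 98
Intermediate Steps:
E = 6 (E = 6 + 0 = 6)
d(y, r) = y² (d(y, r) = y*y = y²)
I(k, v) = v (I(k, v) = (0*k)*v + v = 0*v + v = 0 + v = v)
(I(d(E, 6), 12) + (-2*6 + 1))*98 = (12 + (-2*6 + 1))*98 = (12 + (-12 + 1))*98 = (12 - 11)*98 = 1*98 = 98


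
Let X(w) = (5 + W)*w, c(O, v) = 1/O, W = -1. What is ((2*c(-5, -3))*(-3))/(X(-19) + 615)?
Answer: 6/2695 ≈ 0.0022263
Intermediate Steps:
X(w) = 4*w (X(w) = (5 - 1)*w = 4*w)
((2*c(-5, -3))*(-3))/(X(-19) + 615) = ((2/(-5))*(-3))/(4*(-19) + 615) = ((2*(-⅕))*(-3))/(-76 + 615) = (-⅖*(-3))/539 = (1/539)*(6/5) = 6/2695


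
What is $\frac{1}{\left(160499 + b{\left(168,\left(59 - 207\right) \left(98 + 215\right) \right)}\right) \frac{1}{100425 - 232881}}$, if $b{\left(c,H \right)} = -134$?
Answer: $- \frac{44152}{53455} \approx -0.82597$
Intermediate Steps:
$\frac{1}{\left(160499 + b{\left(168,\left(59 - 207\right) \left(98 + 215\right) \right)}\right) \frac{1}{100425 - 232881}} = \frac{1}{\left(160499 - 134\right) \frac{1}{100425 - 232881}} = \frac{1}{160365 \frac{1}{-132456}} = \frac{1}{160365 \left(- \frac{1}{132456}\right)} = \frac{1}{- \frac{53455}{44152}} = - \frac{44152}{53455}$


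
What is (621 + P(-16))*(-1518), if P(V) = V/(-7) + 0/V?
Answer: -6623034/7 ≈ -9.4615e+5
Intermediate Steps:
P(V) = -V/7 (P(V) = V*(-⅐) + 0 = -V/7 + 0 = -V/7)
(621 + P(-16))*(-1518) = (621 - ⅐*(-16))*(-1518) = (621 + 16/7)*(-1518) = (4363/7)*(-1518) = -6623034/7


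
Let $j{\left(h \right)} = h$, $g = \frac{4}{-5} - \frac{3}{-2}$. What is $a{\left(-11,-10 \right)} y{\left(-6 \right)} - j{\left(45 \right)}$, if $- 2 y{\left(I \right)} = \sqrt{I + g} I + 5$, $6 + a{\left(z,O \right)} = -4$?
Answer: $-20 - 3 i \sqrt{530} \approx -20.0 - 69.065 i$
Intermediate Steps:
$a{\left(z,O \right)} = -10$ ($a{\left(z,O \right)} = -6 - 4 = -10$)
$g = \frac{7}{10}$ ($g = 4 \left(- \frac{1}{5}\right) - - \frac{3}{2} = - \frac{4}{5} + \frac{3}{2} = \frac{7}{10} \approx 0.7$)
$y{\left(I \right)} = - \frac{5}{2} - \frac{I \sqrt{\frac{7}{10} + I}}{2}$ ($y{\left(I \right)} = - \frac{\sqrt{I + \frac{7}{10}} I + 5}{2} = - \frac{\sqrt{\frac{7}{10} + I} I + 5}{2} = - \frac{I \sqrt{\frac{7}{10} + I} + 5}{2} = - \frac{5 + I \sqrt{\frac{7}{10} + I}}{2} = - \frac{5}{2} - \frac{I \sqrt{\frac{7}{10} + I}}{2}$)
$a{\left(-11,-10 \right)} y{\left(-6 \right)} - j{\left(45 \right)} = - 10 \left(- \frac{5}{2} - - \frac{3 \sqrt{70 + 100 \left(-6\right)}}{10}\right) - 45 = - 10 \left(- \frac{5}{2} - - \frac{3 \sqrt{70 - 600}}{10}\right) - 45 = - 10 \left(- \frac{5}{2} - - \frac{3 \sqrt{-530}}{10}\right) - 45 = - 10 \left(- \frac{5}{2} - - \frac{3 i \sqrt{530}}{10}\right) - 45 = - 10 \left(- \frac{5}{2} + \frac{3 i \sqrt{530}}{10}\right) - 45 = \left(25 - 3 i \sqrt{530}\right) - 45 = -20 - 3 i \sqrt{530}$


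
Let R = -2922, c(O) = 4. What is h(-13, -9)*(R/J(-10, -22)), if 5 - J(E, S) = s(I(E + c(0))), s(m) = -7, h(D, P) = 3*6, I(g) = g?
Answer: -4383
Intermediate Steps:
h(D, P) = 18
J(E, S) = 12 (J(E, S) = 5 - 1*(-7) = 5 + 7 = 12)
h(-13, -9)*(R/J(-10, -22)) = 18*(-2922/12) = 18*(-2922*1/12) = 18*(-487/2) = -4383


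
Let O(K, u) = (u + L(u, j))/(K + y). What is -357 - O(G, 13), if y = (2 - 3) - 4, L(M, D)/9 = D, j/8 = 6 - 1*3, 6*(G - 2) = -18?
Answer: -1913/6 ≈ -318.83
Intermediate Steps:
G = -1 (G = 2 + (⅙)*(-18) = 2 - 3 = -1)
j = 24 (j = 8*(6 - 1*3) = 8*(6 - 3) = 8*3 = 24)
L(M, D) = 9*D
y = -5 (y = -1 - 4 = -5)
O(K, u) = (216 + u)/(-5 + K) (O(K, u) = (u + 9*24)/(K - 5) = (u + 216)/(-5 + K) = (216 + u)/(-5 + K))
-357 - O(G, 13) = -357 - (216 + 13)/(-5 - 1) = -357 - 229/(-6) = -357 - (-1)*229/6 = -357 - 1*(-229/6) = -357 + 229/6 = -1913/6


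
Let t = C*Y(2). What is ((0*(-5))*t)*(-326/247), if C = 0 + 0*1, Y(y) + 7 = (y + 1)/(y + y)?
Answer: 0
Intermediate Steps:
Y(y) = -7 + (1 + y)/(2*y) (Y(y) = -7 + (y + 1)/(y + y) = -7 + (1 + y)/((2*y)) = -7 + (1 + y)*(1/(2*y)) = -7 + (1 + y)/(2*y))
C = 0 (C = 0 + 0 = 0)
t = 0 (t = 0*((½)*(1 - 13*2)/2) = 0*((½)*(½)*(1 - 26)) = 0*((½)*(½)*(-25)) = 0*(-25/4) = 0)
((0*(-5))*t)*(-326/247) = ((0*(-5))*0)*(-326/247) = (0*0)*(-326*1/247) = 0*(-326/247) = 0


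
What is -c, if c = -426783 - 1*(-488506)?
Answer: -61723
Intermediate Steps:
c = 61723 (c = -426783 + 488506 = 61723)
-c = -1*61723 = -61723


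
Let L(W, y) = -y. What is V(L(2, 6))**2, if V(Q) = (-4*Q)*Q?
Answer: 20736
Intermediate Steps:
V(Q) = -4*Q**2
V(L(2, 6))**2 = (-4*(-1*6)**2)**2 = (-4*(-6)**2)**2 = (-4*36)**2 = (-144)**2 = 20736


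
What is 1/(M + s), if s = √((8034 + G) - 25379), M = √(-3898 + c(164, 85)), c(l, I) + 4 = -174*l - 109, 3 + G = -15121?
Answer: -I/(√32469 + √32547) ≈ -0.0027732*I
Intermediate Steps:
G = -15124 (G = -3 - 15121 = -15124)
c(l, I) = -113 - 174*l (c(l, I) = -4 + (-174*l - 109) = -4 + (-109 - 174*l) = -113 - 174*l)
M = I*√32547 (M = √(-3898 + (-113 - 174*164)) = √(-3898 + (-113 - 28536)) = √(-3898 - 28649) = √(-32547) = I*√32547 ≈ 180.41*I)
s = I*√32469 (s = √((8034 - 15124) - 25379) = √(-7090 - 25379) = √(-32469) = I*√32469 ≈ 180.19*I)
1/(M + s) = 1/(I*√32547 + I*√32469) = 1/(I*√32469 + I*√32547)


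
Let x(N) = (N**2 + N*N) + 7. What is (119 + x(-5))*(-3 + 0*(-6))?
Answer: -528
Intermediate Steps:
x(N) = 7 + 2*N**2 (x(N) = (N**2 + N**2) + 7 = 2*N**2 + 7 = 7 + 2*N**2)
(119 + x(-5))*(-3 + 0*(-6)) = (119 + (7 + 2*(-5)**2))*(-3 + 0*(-6)) = (119 + (7 + 2*25))*(-3 + 0) = (119 + (7 + 50))*(-3) = (119 + 57)*(-3) = 176*(-3) = -528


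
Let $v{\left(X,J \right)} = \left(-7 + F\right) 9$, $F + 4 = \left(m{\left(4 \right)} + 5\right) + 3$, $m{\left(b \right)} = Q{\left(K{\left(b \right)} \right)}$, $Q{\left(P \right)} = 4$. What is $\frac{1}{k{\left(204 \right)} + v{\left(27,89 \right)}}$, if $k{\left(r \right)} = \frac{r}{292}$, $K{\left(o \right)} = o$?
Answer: $\frac{73}{708} \approx 0.10311$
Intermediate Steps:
$k{\left(r \right)} = \frac{r}{292}$ ($k{\left(r \right)} = r \frac{1}{292} = \frac{r}{292}$)
$m{\left(b \right)} = 4$
$F = 8$ ($F = -4 + \left(\left(4 + 5\right) + 3\right) = -4 + \left(9 + 3\right) = -4 + 12 = 8$)
$v{\left(X,J \right)} = 9$ ($v{\left(X,J \right)} = \left(-7 + 8\right) 9 = 1 \cdot 9 = 9$)
$\frac{1}{k{\left(204 \right)} + v{\left(27,89 \right)}} = \frac{1}{\frac{1}{292} \cdot 204 + 9} = \frac{1}{\frac{51}{73} + 9} = \frac{1}{\frac{708}{73}} = \frac{73}{708}$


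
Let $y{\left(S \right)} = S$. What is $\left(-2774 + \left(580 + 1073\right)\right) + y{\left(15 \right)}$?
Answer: $-1106$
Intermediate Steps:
$\left(-2774 + \left(580 + 1073\right)\right) + y{\left(15 \right)} = \left(-2774 + \left(580 + 1073\right)\right) + 15 = \left(-2774 + 1653\right) + 15 = -1121 + 15 = -1106$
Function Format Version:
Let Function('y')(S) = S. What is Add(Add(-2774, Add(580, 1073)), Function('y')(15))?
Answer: -1106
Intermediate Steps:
Add(Add(-2774, Add(580, 1073)), Function('y')(15)) = Add(Add(-2774, Add(580, 1073)), 15) = Add(Add(-2774, 1653), 15) = Add(-1121, 15) = -1106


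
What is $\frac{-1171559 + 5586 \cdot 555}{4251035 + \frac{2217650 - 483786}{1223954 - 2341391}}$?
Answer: $\frac{2155168336227}{4750262063431} \approx 0.45369$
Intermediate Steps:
$\frac{-1171559 + 5586 \cdot 555}{4251035 + \frac{2217650 - 483786}{1223954 - 2341391}} = \frac{-1171559 + 3100230}{4251035 + \frac{1733864}{-1117437}} = \frac{1928671}{4251035 + 1733864 \left(- \frac{1}{1117437}\right)} = \frac{1928671}{4251035 - \frac{1733864}{1117437}} = \frac{1928671}{\frac{4750262063431}{1117437}} = 1928671 \cdot \frac{1117437}{4750262063431} = \frac{2155168336227}{4750262063431}$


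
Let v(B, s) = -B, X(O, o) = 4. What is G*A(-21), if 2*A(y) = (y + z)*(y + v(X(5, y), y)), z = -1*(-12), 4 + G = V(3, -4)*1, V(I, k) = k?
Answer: -900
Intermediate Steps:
G = -8 (G = -4 - 4*1 = -4 - 4 = -8)
z = 12
A(y) = (-4 + y)*(12 + y)/2 (A(y) = ((y + 12)*(y - 1*4))/2 = ((12 + y)*(y - 4))/2 = ((12 + y)*(-4 + y))/2 = ((-4 + y)*(12 + y))/2 = (-4 + y)*(12 + y)/2)
G*A(-21) = -8*(-24 + (½)*(-21)² + 4*(-21)) = -8*(-24 + (½)*441 - 84) = -8*(-24 + 441/2 - 84) = -8*225/2 = -900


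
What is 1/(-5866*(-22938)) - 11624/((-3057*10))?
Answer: 86892183709/228518066420 ≈ 0.38024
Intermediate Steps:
1/(-5866*(-22938)) - 11624/((-3057*10)) = -1/5866*(-1/22938) - 11624/(-30570) = 1/134554308 - 11624*(-1/30570) = 1/134554308 + 5812/15285 = 86892183709/228518066420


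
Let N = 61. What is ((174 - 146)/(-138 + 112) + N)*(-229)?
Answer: -178391/13 ≈ -13722.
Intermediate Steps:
((174 - 146)/(-138 + 112) + N)*(-229) = ((174 - 146)/(-138 + 112) + 61)*(-229) = (28/(-26) + 61)*(-229) = (28*(-1/26) + 61)*(-229) = (-14/13 + 61)*(-229) = (779/13)*(-229) = -178391/13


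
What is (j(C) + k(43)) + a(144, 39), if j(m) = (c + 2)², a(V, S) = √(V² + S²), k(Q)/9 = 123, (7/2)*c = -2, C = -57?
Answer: 54343/49 + 3*√2473 ≈ 1258.2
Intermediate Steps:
c = -4/7 (c = (2/7)*(-2) = -4/7 ≈ -0.57143)
k(Q) = 1107 (k(Q) = 9*123 = 1107)
a(V, S) = √(S² + V²)
j(m) = 100/49 (j(m) = (-4/7 + 2)² = (10/7)² = 100/49)
(j(C) + k(43)) + a(144, 39) = (100/49 + 1107) + √(39² + 144²) = 54343/49 + √(1521 + 20736) = 54343/49 + √22257 = 54343/49 + 3*√2473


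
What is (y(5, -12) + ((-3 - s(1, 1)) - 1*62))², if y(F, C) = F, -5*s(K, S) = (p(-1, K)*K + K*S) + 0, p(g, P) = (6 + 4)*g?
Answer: 95481/25 ≈ 3819.2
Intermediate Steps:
p(g, P) = 10*g
s(K, S) = 2*K - K*S/5 (s(K, S) = -(((10*(-1))*K + K*S) + 0)/5 = -((-10*K + K*S) + 0)/5 = -(-10*K + K*S)/5 = 2*K - K*S/5)
(y(5, -12) + ((-3 - s(1, 1)) - 1*62))² = (5 + ((-3 - (10 - 1*1)/5) - 1*62))² = (5 + ((-3 - (10 - 1)/5) - 62))² = (5 + ((-3 - 9/5) - 62))² = (5 + (-24/5 - 62))² = (5 - 334/5)² = (-309/5)² = 95481/25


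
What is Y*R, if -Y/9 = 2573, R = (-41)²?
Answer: -38926917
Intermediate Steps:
R = 1681
Y = -23157 (Y = -9*2573 = -23157)
Y*R = -23157*1681 = -38926917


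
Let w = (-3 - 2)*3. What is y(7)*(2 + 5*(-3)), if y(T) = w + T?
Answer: 104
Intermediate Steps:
w = -15 (w = -5*3 = -15)
y(T) = -15 + T
y(7)*(2 + 5*(-3)) = (-15 + 7)*(2 + 5*(-3)) = -8*(2 - 15) = -8*(-13) = 104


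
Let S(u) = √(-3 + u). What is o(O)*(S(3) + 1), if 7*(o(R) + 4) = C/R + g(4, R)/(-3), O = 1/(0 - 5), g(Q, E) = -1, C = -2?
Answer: -53/21 ≈ -2.5238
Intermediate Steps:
O = -⅕ (O = 1/(-5) = -⅕ ≈ -0.20000)
o(R) = -83/21 - 2/(7*R) (o(R) = -4 + (-2/R - 1/(-3))/7 = -4 + (-2/R - 1*(-⅓))/7 = -4 + (-2/R + ⅓)/7 = -4 + (⅓ - 2/R)/7 = -4 + (1/21 - 2/(7*R)) = -83/21 - 2/(7*R))
o(O)*(S(3) + 1) = ((-6 - 83*(-⅕))/(21*(-⅕)))*(√(-3 + 3) + 1) = ((1/21)*(-5)*(-6 + 83/5))*(√0 + 1) = ((1/21)*(-5)*(53/5))*(0 + 1) = -53/21*1 = -53/21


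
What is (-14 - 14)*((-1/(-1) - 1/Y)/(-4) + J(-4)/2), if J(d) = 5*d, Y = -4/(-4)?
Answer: 280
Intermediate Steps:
Y = 1 (Y = -4*(-1/4) = 1)
(-14 - 14)*((-1/(-1) - 1/Y)/(-4) + J(-4)/2) = (-14 - 14)*((-1/(-1) - 1/1)/(-4) + (5*(-4))/2) = -28*((-1*(-1) - 1*1)*(-1/4) - 20*1/2) = -28*((1 - 1)*(-1/4) - 10) = -28*(0*(-1/4) - 10) = -28*(0 - 10) = -28*(-10) = 280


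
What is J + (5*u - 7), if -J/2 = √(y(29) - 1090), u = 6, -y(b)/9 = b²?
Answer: 23 - 2*I*√8659 ≈ 23.0 - 186.11*I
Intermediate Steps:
y(b) = -9*b²
J = -2*I*√8659 (J = -2*√(-9*29² - 1090) = -2*√(-9*841 - 1090) = -2*√(-7569 - 1090) = -2*I*√8659 ≈ -186.11*I)
J + (5*u - 7) = -2*I*√8659 + (5*6 - 7) = -2*I*√8659 + (30 - 7) = -2*I*√8659 + 23 = 23 - 2*I*√8659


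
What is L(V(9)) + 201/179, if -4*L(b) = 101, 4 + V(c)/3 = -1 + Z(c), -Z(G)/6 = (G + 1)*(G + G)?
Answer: -17275/716 ≈ -24.127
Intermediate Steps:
Z(G) = -12*G*(1 + G) (Z(G) = -6*(G + 1)*(G + G) = -6*(1 + G)*2*G = -12*G*(1 + G))
V(c) = -15 - 36*c*(1 + c) (V(c) = -12 + 3*(-1 - 12*c*(1 + c)) = -12 + (-3 - 36*c*(1 + c)) = -15 - 36*c*(1 + c))
L(b) = -101/4 (L(b) = -1/4*101 = -101/4)
L(V(9)) + 201/179 = -101/4 + 201/179 = -17275/716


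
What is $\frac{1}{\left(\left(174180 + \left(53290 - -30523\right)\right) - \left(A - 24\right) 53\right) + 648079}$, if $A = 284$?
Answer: $\frac{1}{892292} \approx 1.1207 \cdot 10^{-6}$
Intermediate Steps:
$\frac{1}{\left(\left(174180 + \left(53290 - -30523\right)\right) - \left(A - 24\right) 53\right) + 648079} = \frac{1}{\left(\left(174180 + \left(53290 - -30523\right)\right) - \left(284 - 24\right) 53\right) + 648079} = \frac{1}{\left(\left(174180 + \left(53290 + 30523\right)\right) - 260 \cdot 53\right) + 648079} = \frac{1}{\left(\left(174180 + 83813\right) - 13780\right) + 648079} = \frac{1}{\left(257993 - 13780\right) + 648079} = \frac{1}{244213 + 648079} = \frac{1}{892292}$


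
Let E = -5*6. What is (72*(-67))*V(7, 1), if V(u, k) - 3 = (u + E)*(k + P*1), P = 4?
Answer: 540288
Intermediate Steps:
E = -30
V(u, k) = 3 + (-30 + u)*(4 + k) (V(u, k) = 3 + (u - 30)*(k + 4*1) = 3 + (-30 + u)*(k + 4) = 3 + (-30 + u)*(4 + k))
(72*(-67))*V(7, 1) = (72*(-67))*(-117 - 30*1 + 4*7 + 1*7) = -4824*(-117 - 30 + 28 + 7) = -4824*(-112) = 540288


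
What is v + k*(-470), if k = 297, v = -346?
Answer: -139936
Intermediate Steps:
v + k*(-470) = -346 + 297*(-470) = -346 - 139590 = -139936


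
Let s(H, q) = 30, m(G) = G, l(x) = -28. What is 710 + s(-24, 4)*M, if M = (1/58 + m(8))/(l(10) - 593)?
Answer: 1419935/2001 ≈ 709.61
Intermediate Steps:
M = -155/12006 (M = (1/58 + 8)/(-28 - 593) = (1/58 + 8)/(-621) = (465/58)*(-1/621) = -155/12006 ≈ -0.012910)
710 + s(-24, 4)*M = 710 + 30*(-155/12006) = 710 - 775/2001 = 1419935/2001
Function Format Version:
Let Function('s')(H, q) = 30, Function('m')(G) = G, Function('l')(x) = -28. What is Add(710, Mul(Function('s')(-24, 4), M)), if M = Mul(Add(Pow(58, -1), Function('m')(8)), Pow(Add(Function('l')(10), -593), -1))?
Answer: Rational(1419935, 2001) ≈ 709.61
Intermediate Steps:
M = Rational(-155, 12006) (M = Mul(Add(Pow(58, -1), 8), Pow(Add(-28, -593), -1)) = Mul(Add(Rational(1, 58), 8), Pow(-621, -1)) = Mul(Rational(465, 58), Rational(-1, 621)) = Rational(-155, 12006) ≈ -0.012910)
Add(710, Mul(Function('s')(-24, 4), M)) = Add(710, Mul(30, Rational(-155, 12006))) = Add(710, Rational(-775, 2001)) = Rational(1419935, 2001)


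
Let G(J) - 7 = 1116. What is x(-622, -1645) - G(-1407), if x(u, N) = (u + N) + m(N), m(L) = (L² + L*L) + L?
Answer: 5407015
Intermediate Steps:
m(L) = L + 2*L² (m(L) = (L² + L²) + L = 2*L² + L = L + 2*L²)
G(J) = 1123 (G(J) = 7 + 1116 = 1123)
x(u, N) = N + u + N*(1 + 2*N) (x(u, N) = (u + N) + N*(1 + 2*N) = (N + u) + N*(1 + 2*N) = N + u + N*(1 + 2*N))
x(-622, -1645) - G(-1407) = (-1645 - 622 - 1645*(1 + 2*(-1645))) - 1*1123 = (-1645 - 622 - 1645*(1 - 3290)) - 1123 = (-1645 - 622 - 1645*(-3289)) - 1123 = (-1645 - 622 + 5410405) - 1123 = 5408138 - 1123 = 5407015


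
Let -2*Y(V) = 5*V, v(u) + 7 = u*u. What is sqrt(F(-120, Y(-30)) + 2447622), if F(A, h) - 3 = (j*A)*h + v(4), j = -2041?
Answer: sqrt(20816634) ≈ 4562.5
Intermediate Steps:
v(u) = -7 + u**2 (v(u) = -7 + u*u = -7 + u**2)
Y(V) = -5*V/2
F(A, h) = 12 - 2041*A*h (F(A, h) = 3 + ((-2041*A)*h + (-7 + 4**2)) = 3 + (-2041*A*h + (-7 + 16)) = 3 + (-2041*A*h + 9) = 3 + (9 - 2041*A*h) = 12 - 2041*A*h)
sqrt(F(-120, Y(-30)) + 2447622) = sqrt((12 - 2041*(-120)*(-5/2*(-30))) + 2447622) = sqrt((12 - 2041*(-120)*75) + 2447622) = sqrt((12 + 18369000) + 2447622) = sqrt(18369012 + 2447622) = sqrt(20816634)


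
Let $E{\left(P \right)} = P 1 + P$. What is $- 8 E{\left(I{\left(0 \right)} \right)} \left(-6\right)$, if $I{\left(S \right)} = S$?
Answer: $0$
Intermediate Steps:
$E{\left(P \right)} = 2 P$ ($E{\left(P \right)} = P + P = 2 P$)
$- 8 E{\left(I{\left(0 \right)} \right)} \left(-6\right) = - 8 \cdot 2 \cdot 0 \left(-6\right) = - 8 \cdot 0 \left(-6\right) = \left(-8\right) 0 = 0$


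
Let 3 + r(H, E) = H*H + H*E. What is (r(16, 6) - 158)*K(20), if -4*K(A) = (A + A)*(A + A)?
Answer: -76400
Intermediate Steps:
K(A) = -A² (K(A) = -(A + A)*(A + A)/4 = -2*A*2*A/4 = -A²)
r(H, E) = -3 + H² + E*H (r(H, E) = -3 + (H*H + H*E) = -3 + (H² + E*H) = -3 + H² + E*H)
(r(16, 6) - 158)*K(20) = ((-3 + 16² + 6*16) - 158)*(-1*20²) = ((-3 + 256 + 96) - 158)*(-1*400) = (349 - 158)*(-400) = 191*(-400) = -76400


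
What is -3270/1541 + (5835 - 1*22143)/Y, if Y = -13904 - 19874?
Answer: -42661716/26025949 ≈ -1.6392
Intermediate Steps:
Y = -33778
-3270/1541 + (5835 - 1*22143)/Y = -3270/1541 + (5835 - 1*22143)/(-33778) = -3270*1/1541 + (5835 - 22143)*(-1/33778) = -3270/1541 - 16308*(-1/33778) = -3270/1541 + 8154/16889 = -42661716/26025949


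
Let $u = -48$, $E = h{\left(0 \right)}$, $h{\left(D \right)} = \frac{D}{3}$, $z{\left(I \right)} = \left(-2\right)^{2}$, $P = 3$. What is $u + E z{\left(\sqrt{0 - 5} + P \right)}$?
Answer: $-48$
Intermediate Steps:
$z{\left(I \right)} = 4$
$h{\left(D \right)} = \frac{D}{3}$ ($h{\left(D \right)} = D \frac{1}{3} = \frac{D}{3}$)
$E = 0$ ($E = \frac{1}{3} \cdot 0 = 0$)
$u + E z{\left(\sqrt{0 - 5} + P \right)} = -48 + 0 \cdot 4 = -48 + 0 = -48$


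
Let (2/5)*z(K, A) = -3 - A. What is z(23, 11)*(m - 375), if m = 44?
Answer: 11585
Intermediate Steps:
z(K, A) = -15/2 - 5*A/2 (z(K, A) = 5*(-3 - A)/2 = -15/2 - 5*A/2)
z(23, 11)*(m - 375) = (-15/2 - 5/2*11)*(44 - 375) = (-15/2 - 55/2)*(-331) = -35*(-331) = 11585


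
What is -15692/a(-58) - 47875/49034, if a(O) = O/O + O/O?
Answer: -384768639/49034 ≈ -7847.0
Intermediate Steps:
a(O) = 2 (a(O) = 1 + 1 = 2)
-15692/a(-58) - 47875/49034 = -15692/2 - 47875/49034 = -15692*½ - 47875*1/49034 = -7846 - 47875/49034 = -384768639/49034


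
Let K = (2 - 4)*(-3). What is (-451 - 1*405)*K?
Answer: -5136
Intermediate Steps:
K = 6 (K = -2*(-3) = 6)
(-451 - 1*405)*K = (-451 - 1*405)*6 = (-451 - 405)*6 = -856*6 = -5136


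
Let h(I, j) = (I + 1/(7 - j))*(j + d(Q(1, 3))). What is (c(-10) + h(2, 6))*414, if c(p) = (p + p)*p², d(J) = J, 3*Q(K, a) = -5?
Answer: -822618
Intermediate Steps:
Q(K, a) = -5/3 (Q(K, a) = (⅓)*(-5) = -5/3)
h(I, j) = (-5/3 + j)*(I + 1/(7 - j)) (h(I, j) = (I + 1/(7 - j))*(j - 5/3) = (I + 1/(7 - j))*(-5/3 + j) = (-5/3 + j)*(I + 1/(7 - j)))
c(p) = 2*p³ (c(p) = (2*p)*p² = 2*p³)
(c(-10) + h(2, 6))*414 = (2*(-10)³ + (5 - 3*6 + 35*2 - 26*2*6 + 3*2*6²)/(3*(-7 + 6)))*414 = (2*(-1000) + (⅓)*(5 - 18 + 70 - 312 + 3*2*36)/(-1))*414 = (-2000 + (⅓)*(-1)*(5 - 18 + 70 - 312 + 216))*414 = (-2000 + (⅓)*(-1)*(-39))*414 = (-2000 + 13)*414 = -1987*414 = -822618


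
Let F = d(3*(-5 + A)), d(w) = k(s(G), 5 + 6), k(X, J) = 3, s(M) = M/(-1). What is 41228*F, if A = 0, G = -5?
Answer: 123684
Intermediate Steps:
s(M) = -M (s(M) = M*(-1) = -M)
d(w) = 3
F = 3
41228*F = 41228*3 = 123684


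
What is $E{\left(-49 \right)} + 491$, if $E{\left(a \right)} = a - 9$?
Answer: $433$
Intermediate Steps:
$E{\left(a \right)} = -9 + a$ ($E{\left(a \right)} = a - 9 = -9 + a$)
$E{\left(-49 \right)} + 491 = \left(-9 - 49\right) + 491 = -58 + 491 = 433$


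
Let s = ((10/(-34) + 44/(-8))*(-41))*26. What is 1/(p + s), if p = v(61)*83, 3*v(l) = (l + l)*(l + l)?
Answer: 51/21316327 ≈ 2.3925e-6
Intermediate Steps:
v(l) = 4*l**2/3 (v(l) = ((l + l)*(l + l))/3 = ((2*l)*(2*l))/3 = (4*l**2)/3 = 4*l**2/3)
s = 105001/17 (s = ((10*(-1/34) + 44*(-1/8))*(-41))*26 = ((-5/17 - 11/2)*(-41))*26 = -197/34*(-41)*26 = (8077/34)*26 = 105001/17 ≈ 6176.5)
p = 1235372/3 (p = ((4/3)*61**2)*83 = ((4/3)*3721)*83 = (14884/3)*83 = 1235372/3 ≈ 4.1179e+5)
1/(p + s) = 1/(1235372/3 + 105001/17) = 1/(21316327/51) = 51/21316327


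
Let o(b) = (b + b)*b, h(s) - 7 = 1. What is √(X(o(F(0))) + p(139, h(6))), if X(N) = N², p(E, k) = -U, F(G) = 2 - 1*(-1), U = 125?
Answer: √199 ≈ 14.107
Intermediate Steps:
h(s) = 8 (h(s) = 7 + 1 = 8)
F(G) = 3 (F(G) = 2 + 1 = 3)
p(E, k) = -125 (p(E, k) = -1*125 = -125)
o(b) = 2*b² (o(b) = (2*b)*b = 2*b²)
√(X(o(F(0))) + p(139, h(6))) = √((2*3²)² - 125) = √((2*9)² - 125) = √(18² - 125) = √(324 - 125) = √199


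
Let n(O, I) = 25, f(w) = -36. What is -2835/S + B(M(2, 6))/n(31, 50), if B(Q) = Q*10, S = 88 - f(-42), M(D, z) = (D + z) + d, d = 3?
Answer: -11447/620 ≈ -18.463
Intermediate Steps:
M(D, z) = 3 + D + z (M(D, z) = (D + z) + 3 = 3 + D + z)
S = 124 (S = 88 - 1*(-36) = 88 + 36 = 124)
B(Q) = 10*Q
-2835/S + B(M(2, 6))/n(31, 50) = -2835/124 + (10*(3 + 2 + 6))/25 = -2835*1/124 + (10*11)*(1/25) = -2835/124 + 110*(1/25) = -2835/124 + 22/5 = -11447/620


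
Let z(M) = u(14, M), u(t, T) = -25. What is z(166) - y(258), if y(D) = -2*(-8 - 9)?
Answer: -59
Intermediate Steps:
z(M) = -25
y(D) = 34 (y(D) = -2*(-17) = 34)
z(166) - y(258) = -25 - 1*34 = -25 - 34 = -59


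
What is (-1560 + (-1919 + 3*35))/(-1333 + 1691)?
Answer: -1687/179 ≈ -9.4246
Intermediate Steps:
(-1560 + (-1919 + 3*35))/(-1333 + 1691) = (-1560 + (-1919 + 105))/358 = (-1560 - 1814)*(1/358) = -3374*1/358 = -1687/179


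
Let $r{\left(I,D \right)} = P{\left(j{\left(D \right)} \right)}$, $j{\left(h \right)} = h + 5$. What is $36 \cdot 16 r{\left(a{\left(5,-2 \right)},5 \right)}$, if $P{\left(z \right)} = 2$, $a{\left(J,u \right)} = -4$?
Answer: $1152$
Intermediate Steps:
$j{\left(h \right)} = 5 + h$
$r{\left(I,D \right)} = 2$
$36 \cdot 16 r{\left(a{\left(5,-2 \right)},5 \right)} = 36 \cdot 16 \cdot 2 = 576 \cdot 2 = 1152$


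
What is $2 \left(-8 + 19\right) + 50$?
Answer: $72$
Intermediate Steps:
$2 \left(-8 + 19\right) + 50 = 2 \cdot 11 + 50 = 22 + 50 = 72$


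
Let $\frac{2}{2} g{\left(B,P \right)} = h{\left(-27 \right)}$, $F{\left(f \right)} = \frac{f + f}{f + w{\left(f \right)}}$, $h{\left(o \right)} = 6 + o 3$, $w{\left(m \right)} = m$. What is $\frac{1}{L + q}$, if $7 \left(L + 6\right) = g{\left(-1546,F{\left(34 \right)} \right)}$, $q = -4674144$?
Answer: $- \frac{7}{32719125} \approx -2.1394 \cdot 10^{-7}$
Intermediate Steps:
$h{\left(o \right)} = 6 + 3 o$
$F{\left(f \right)} = 1$ ($F{\left(f \right)} = \frac{f + f}{f + f} = \frac{2 f}{2 f} = 2 f \frac{1}{2 f} = 1$)
$g{\left(B,P \right)} = -75$ ($g{\left(B,P \right)} = 6 + 3 \left(-27\right) = 6 - 81 = -75$)
$L = - \frac{117}{7}$ ($L = -6 + \frac{1}{7} \left(-75\right) = -6 - \frac{75}{7} = - \frac{117}{7} \approx -16.714$)
$\frac{1}{L + q} = \frac{1}{- \frac{117}{7} - 4674144} = \frac{1}{- \frac{32719125}{7}} = - \frac{7}{32719125}$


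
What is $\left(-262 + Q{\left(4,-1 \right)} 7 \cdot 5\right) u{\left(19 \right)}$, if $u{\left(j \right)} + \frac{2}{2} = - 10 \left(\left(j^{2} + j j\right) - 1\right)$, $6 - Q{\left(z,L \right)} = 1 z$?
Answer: $1384512$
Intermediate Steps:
$Q{\left(z,L \right)} = 6 - z$ ($Q{\left(z,L \right)} = 6 - 1 z = 6 - z$)
$u{\left(j \right)} = 9 - 20 j^{2}$ ($u{\left(j \right)} = -1 - 10 \left(\left(j^{2} + j j\right) - 1\right) = -1 - 10 \left(\left(j^{2} + j^{2}\right) - 1\right) = -1 - 10 \left(2 j^{2} - 1\right) = -1 - 10 \left(-1 + 2 j^{2}\right) = -1 - \left(-10 + 20 j^{2}\right) = 9 - 20 j^{2}$)
$\left(-262 + Q{\left(4,-1 \right)} 7 \cdot 5\right) u{\left(19 \right)} = \left(-262 + \left(6 - 4\right) 7 \cdot 5\right) \left(9 - 20 \cdot 19^{2}\right) = \left(-262 + \left(6 - 4\right) 7 \cdot 5\right) \left(9 - 7220\right) = \left(-262 + 2 \cdot 7 \cdot 5\right) \left(9 - 7220\right) = \left(-262 + 14 \cdot 5\right) \left(-7211\right) = \left(-262 + 70\right) \left(-7211\right) = \left(-192\right) \left(-7211\right) = 1384512$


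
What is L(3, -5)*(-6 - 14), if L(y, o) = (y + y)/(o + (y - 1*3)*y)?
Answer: 24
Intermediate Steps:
L(y, o) = 2*y/(o + y*(-3 + y)) (L(y, o) = (2*y)/(o + (y - 3)*y) = (2*y)/(o + (-3 + y)*y) = (2*y)/(o + y*(-3 + y)) = 2*y/(o + y*(-3 + y)))
L(3, -5)*(-6 - 14) = (2*3/(-5 + 3**2 - 3*3))*(-6 - 14) = (2*3/(-5 + 9 - 9))*(-20) = (2*3/(-5))*(-20) = (2*3*(-1/5))*(-20) = -6/5*(-20) = 24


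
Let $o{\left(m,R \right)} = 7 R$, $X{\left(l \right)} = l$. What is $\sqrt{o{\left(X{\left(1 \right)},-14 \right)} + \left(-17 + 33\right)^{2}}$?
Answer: $\sqrt{158} \approx 12.57$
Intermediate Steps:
$\sqrt{o{\left(X{\left(1 \right)},-14 \right)} + \left(-17 + 33\right)^{2}} = \sqrt{7 \left(-14\right) + \left(-17 + 33\right)^{2}} = \sqrt{-98 + 16^{2}} = \sqrt{-98 + 256} = \sqrt{158}$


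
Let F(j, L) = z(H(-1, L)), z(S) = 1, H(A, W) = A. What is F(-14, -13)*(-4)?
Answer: -4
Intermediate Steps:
F(j, L) = 1
F(-14, -13)*(-4) = 1*(-4) = -4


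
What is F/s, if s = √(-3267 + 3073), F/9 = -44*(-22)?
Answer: -4356*I*√194/97 ≈ -625.49*I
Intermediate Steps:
F = 8712 (F = 9*(-44*(-22)) = 9*968 = 8712)
s = I*√194 (s = √(-194) = I*√194 ≈ 13.928*I)
F/s = 8712/((I*√194)) = 8712*(-I*√194/194) = -4356*I*√194/97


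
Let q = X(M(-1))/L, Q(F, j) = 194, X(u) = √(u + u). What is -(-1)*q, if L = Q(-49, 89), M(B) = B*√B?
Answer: -(-1)^(¾)*√2/194 ≈ 0.0051546 - 0.0051546*I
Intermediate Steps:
M(B) = B^(3/2)
X(u) = √2*√u (X(u) = √(2*u) = √2*√u)
L = 194
q = √2*√(-I)/194 (q = (√2*√((-1)^(3/2)))/194 = (√2*√(-I))*(1/194) = √2*√(-I)/194 ≈ 0.0051546 - 0.0051546*I)
-(-1)*q = -(-1)*(1/194 - I/194) = -(-1/194 + I/194) = 1/194 - I/194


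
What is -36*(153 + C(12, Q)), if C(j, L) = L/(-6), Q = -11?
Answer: -5574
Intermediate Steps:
C(j, L) = -L/6 (C(j, L) = L*(-1/6) = -L/6)
-36*(153 + C(12, Q)) = -36*(153 - 1/6*(-11)) = -36*(153 + 11/6) = -36*929/6 = -5574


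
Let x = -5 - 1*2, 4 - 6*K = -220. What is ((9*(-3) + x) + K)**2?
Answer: 100/9 ≈ 11.111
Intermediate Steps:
K = 112/3 (K = 2/3 - 1/6*(-220) = 2/3 + 110/3 = 112/3 ≈ 37.333)
x = -7 (x = -5 - 2 = -7)
((9*(-3) + x) + K)**2 = ((9*(-3) - 7) + 112/3)**2 = ((-27 - 7) + 112/3)**2 = (-34 + 112/3)**2 = (10/3)**2 = 100/9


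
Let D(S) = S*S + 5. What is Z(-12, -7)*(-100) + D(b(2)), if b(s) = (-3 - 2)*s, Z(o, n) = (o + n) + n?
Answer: 2705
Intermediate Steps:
Z(o, n) = o + 2*n (Z(o, n) = (n + o) + n = o + 2*n)
b(s) = -5*s
D(S) = 5 + S² (D(S) = S² + 5 = 5 + S²)
Z(-12, -7)*(-100) + D(b(2)) = (-12 + 2*(-7))*(-100) + (5 + (-5*2)²) = (-12 - 14)*(-100) + (5 + (-10)²) = -26*(-100) + (5 + 100) = 2600 + 105 = 2705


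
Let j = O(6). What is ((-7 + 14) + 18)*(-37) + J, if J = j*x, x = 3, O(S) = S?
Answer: -907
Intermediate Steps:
j = 6
J = 18 (J = 6*3 = 18)
((-7 + 14) + 18)*(-37) + J = ((-7 + 14) + 18)*(-37) + 18 = (7 + 18)*(-37) + 18 = 25*(-37) + 18 = -925 + 18 = -907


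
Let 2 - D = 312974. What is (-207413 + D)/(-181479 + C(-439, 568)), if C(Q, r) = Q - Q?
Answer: 520385/181479 ≈ 2.8675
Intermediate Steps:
D = -312972 (D = 2 - 1*312974 = 2 - 312974 = -312972)
C(Q, r) = 0
(-207413 + D)/(-181479 + C(-439, 568)) = (-207413 - 312972)/(-181479 + 0) = -520385/(-181479) = -520385*(-1/181479) = 520385/181479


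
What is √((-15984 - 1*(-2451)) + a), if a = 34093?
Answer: 4*√1285 ≈ 143.39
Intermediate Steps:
√((-15984 - 1*(-2451)) + a) = √((-15984 - 1*(-2451)) + 34093) = √((-15984 + 2451) + 34093) = √(-13533 + 34093) = √20560 = 4*√1285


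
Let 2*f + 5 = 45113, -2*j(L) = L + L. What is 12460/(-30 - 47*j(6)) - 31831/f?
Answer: 120371/2506 ≈ 48.033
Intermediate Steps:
j(L) = -L (j(L) = -(L + L)/2 = -L)
f = 22554 (f = -5/2 + (½)*45113 = -5/2 + 45113/2 = 22554)
12460/(-30 - 47*j(6)) - 31831/f = 12460/(-30 - (-47)*6) - 31831/22554 = 12460/(-30 - 47*(-6)) - 31831*1/22554 = 12460/(-30 + 282) - 31831/22554 = 12460/252 - 31831/22554 = 12460*(1/252) - 31831/22554 = 445/9 - 31831/22554 = 120371/2506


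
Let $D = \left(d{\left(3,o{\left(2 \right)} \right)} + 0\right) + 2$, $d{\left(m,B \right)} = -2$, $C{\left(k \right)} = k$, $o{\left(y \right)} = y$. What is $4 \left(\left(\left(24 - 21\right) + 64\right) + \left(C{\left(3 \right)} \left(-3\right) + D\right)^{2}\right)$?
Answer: $592$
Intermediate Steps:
$D = 0$ ($D = \left(-2 + 0\right) + 2 = -2 + 2 = 0$)
$4 \left(\left(\left(24 - 21\right) + 64\right) + \left(C{\left(3 \right)} \left(-3\right) + D\right)^{2}\right) = 4 \left(\left(\left(24 - 21\right) + 64\right) + \left(3 \left(-3\right) + 0\right)^{2}\right) = 4 \left(\left(3 + 64\right) + \left(-9 + 0\right)^{2}\right) = 4 \left(67 + \left(-9\right)^{2}\right) = 4 \left(67 + 81\right) = 4 \cdot 148 = 592$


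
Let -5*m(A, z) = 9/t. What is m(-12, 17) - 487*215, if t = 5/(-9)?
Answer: -2617544/25 ≈ -1.0470e+5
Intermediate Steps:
t = -5/9 (t = 5*(-⅑) = -5/9 ≈ -0.55556)
m(A, z) = 81/25 (m(A, z) = -9/(5*(-5/9)) = -9*(-9)/(5*5) = -⅕*(-81/5) = 81/25)
m(-12, 17) - 487*215 = 81/25 - 487*215 = 81/25 - 104705 = -2617544/25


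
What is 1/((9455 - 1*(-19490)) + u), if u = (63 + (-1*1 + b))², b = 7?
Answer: 1/33706 ≈ 2.9668e-5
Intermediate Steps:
u = 4761 (u = (63 + (-1*1 + 7))² = (63 + (-1 + 7))² = (63 + 6)² = 69² = 4761)
1/((9455 - 1*(-19490)) + u) = 1/((9455 - 1*(-19490)) + 4761) = 1/((9455 + 19490) + 4761) = 1/(28945 + 4761) = 1/33706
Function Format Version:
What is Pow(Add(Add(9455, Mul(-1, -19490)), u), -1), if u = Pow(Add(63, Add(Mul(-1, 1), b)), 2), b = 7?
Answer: Rational(1, 33706) ≈ 2.9668e-5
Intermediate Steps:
u = 4761 (u = Pow(Add(63, Add(Mul(-1, 1), 7)), 2) = Pow(Add(63, Add(-1, 7)), 2) = Pow(Add(63, 6), 2) = Pow(69, 2) = 4761)
Pow(Add(Add(9455, Mul(-1, -19490)), u), -1) = Pow(Add(Add(9455, Mul(-1, -19490)), 4761), -1) = Pow(Add(Add(9455, 19490), 4761), -1) = Pow(Add(28945, 4761), -1) = Pow(33706, -1) = Rational(1, 33706)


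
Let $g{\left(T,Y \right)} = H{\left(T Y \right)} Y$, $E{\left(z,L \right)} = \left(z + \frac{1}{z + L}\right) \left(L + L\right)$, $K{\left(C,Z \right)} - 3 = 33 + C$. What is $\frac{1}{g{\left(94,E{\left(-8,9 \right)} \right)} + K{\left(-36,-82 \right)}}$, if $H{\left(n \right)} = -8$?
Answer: $\frac{1}{1008} \approx 0.00099206$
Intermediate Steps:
$K{\left(C,Z \right)} = 36 + C$ ($K{\left(C,Z \right)} = 3 + \left(33 + C\right) = 36 + C$)
$E{\left(z,L \right)} = 2 L \left(z + \frac{1}{L + z}\right)$ ($E{\left(z,L \right)} = \left(z + \frac{1}{L + z}\right) 2 L = 2 L \left(z + \frac{1}{L + z}\right)$)
$g{\left(T,Y \right)} = - 8 Y$
$\frac{1}{g{\left(94,E{\left(-8,9 \right)} \right)} + K{\left(-36,-82 \right)}} = \frac{1}{- 8 \cdot 2 \cdot 9 \frac{1}{9 - 8} \left(1 + \left(-8\right)^{2} + 9 \left(-8\right)\right) + \left(36 - 36\right)} = \frac{1}{- 8 \cdot 2 \cdot 9 \cdot 1^{-1} \left(1 + 64 - 72\right) + 0} = \frac{1}{- 8 \cdot 2 \cdot 9 \cdot 1 \left(-7\right) + 0} = \frac{1}{\left(-8\right) \left(-126\right) + 0} = \frac{1}{1008 + 0} = \frac{1}{1008}$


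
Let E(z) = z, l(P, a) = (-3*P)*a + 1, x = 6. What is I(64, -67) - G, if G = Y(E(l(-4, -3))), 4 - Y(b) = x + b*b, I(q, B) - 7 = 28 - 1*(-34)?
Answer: 1296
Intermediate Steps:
l(P, a) = 1 - 3*P*a (l(P, a) = -3*P*a + 1 = 1 - 3*P*a)
I(q, B) = 69 (I(q, B) = 7 + (28 - 1*(-34)) = 7 + (28 + 34) = 7 + 62 = 69)
Y(b) = -2 - b² (Y(b) = 4 - (6 + b*b) = 4 - (6 + b²) = 4 + (-6 - b²) = -2 - b²)
G = -1227 (G = -2 - (1 - 3*(-4)*(-3))² = -2 - (1 - 36)² = -2 - 1*(-35)² = -2 - 1*1225 = -2 - 1225 = -1227)
I(64, -67) - G = 69 - 1*(-1227) = 69 + 1227 = 1296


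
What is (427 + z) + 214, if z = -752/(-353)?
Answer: 227025/353 ≈ 643.13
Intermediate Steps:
z = 752/353 (z = -752*(-1/353) = 752/353 ≈ 2.1303)
(427 + z) + 214 = (427 + 752/353) + 214 = 151483/353 + 214 = 227025/353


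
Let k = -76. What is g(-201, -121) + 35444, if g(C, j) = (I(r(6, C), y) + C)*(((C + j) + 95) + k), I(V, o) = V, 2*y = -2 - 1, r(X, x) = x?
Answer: 157250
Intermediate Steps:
y = -3/2 (y = (-2 - 1)/2 = (½)*(-3) = -3/2 ≈ -1.5000)
g(C, j) = 2*C*(19 + C + j) (g(C, j) = (C + C)*(((C + j) + 95) - 76) = (2*C)*((95 + C + j) - 76) = (2*C)*(19 + C + j) = 2*C*(19 + C + j))
g(-201, -121) + 35444 = 2*(-201)*(19 - 201 - 121) + 35444 = 2*(-201)*(-303) + 35444 = 121806 + 35444 = 157250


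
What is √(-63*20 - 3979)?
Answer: 13*I*√31 ≈ 72.381*I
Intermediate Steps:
√(-63*20 - 3979) = √(-1260 - 3979) = √(-5239) = 13*I*√31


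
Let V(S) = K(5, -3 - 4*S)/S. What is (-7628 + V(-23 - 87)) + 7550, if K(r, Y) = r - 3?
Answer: -4291/55 ≈ -78.018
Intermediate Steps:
K(r, Y) = -3 + r
V(S) = 2/S (V(S) = (-3 + 5)/S = 2/S)
(-7628 + V(-23 - 87)) + 7550 = (-7628 + 2/(-23 - 87)) + 7550 = (-7628 + 2/(-110)) + 7550 = (-7628 + 2*(-1/110)) + 7550 = (-7628 - 1/55) + 7550 = -419541/55 + 7550 = -4291/55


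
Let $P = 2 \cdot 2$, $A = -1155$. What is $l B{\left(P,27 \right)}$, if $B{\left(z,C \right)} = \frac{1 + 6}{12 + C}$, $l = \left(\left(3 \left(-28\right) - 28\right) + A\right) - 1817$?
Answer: $- \frac{7196}{13} \approx -553.54$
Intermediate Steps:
$P = 4$
$l = -3084$ ($l = \left(\left(3 \left(-28\right) - 28\right) - 1155\right) - 1817 = \left(\left(-84 - 28\right) - 1155\right) - 1817 = \left(-112 - 1155\right) - 1817 = -1267 - 1817 = -3084$)
$B{\left(z,C \right)} = \frac{7}{12 + C}$
$l B{\left(P,27 \right)} = - 3084 \frac{7}{12 + 27} = - 3084 \cdot \frac{7}{39} = - 3084 \cdot 7 \cdot \frac{1}{39} = \left(-3084\right) \frac{7}{39} = - \frac{7196}{13}$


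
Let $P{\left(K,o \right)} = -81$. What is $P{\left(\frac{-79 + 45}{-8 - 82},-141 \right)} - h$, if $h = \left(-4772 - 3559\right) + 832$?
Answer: $7418$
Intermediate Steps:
$h = -7499$ ($h = -8331 + 832 = -7499$)
$P{\left(\frac{-79 + 45}{-8 - 82},-141 \right)} - h = -81 - -7499 = -81 + 7499 = 7418$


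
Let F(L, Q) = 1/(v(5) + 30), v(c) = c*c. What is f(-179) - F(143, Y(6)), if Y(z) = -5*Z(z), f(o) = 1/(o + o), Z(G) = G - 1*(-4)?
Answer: -413/19690 ≈ -0.020975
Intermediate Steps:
Z(G) = 4 + G (Z(G) = G + 4 = 4 + G)
f(o) = 1/(2*o)
Y(z) = -20 - 5*z (Y(z) = -5*(4 + z) = -20 - 5*z)
v(c) = c**2
F(L, Q) = 1/55 (F(L, Q) = 1/(5**2 + 30) = 1/(25 + 30) = 1/55)
f(-179) - F(143, Y(6)) = (1/2)/(-179) - 1*1/55 = (1/2)*(-1/179) - 1/55 = -1/358 - 1/55 = -413/19690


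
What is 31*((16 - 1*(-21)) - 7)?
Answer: 930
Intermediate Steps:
31*((16 - 1*(-21)) - 7) = 31*((16 + 21) - 7) = 31*(37 - 7) = 31*30 = 930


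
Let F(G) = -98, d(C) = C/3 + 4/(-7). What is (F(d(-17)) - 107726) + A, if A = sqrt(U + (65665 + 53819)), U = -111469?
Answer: -107824 + sqrt(8015) ≈ -1.0773e+5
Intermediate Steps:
d(C) = -4/7 + C/3 (d(C) = C*(1/3) + 4*(-1/7) = C/3 - 4/7 = -4/7 + C/3)
A = sqrt(8015) (A = sqrt(-111469 + (65665 + 53819)) = sqrt(-111469 + 119484) = sqrt(8015) ≈ 89.526)
(F(d(-17)) - 107726) + A = (-98 - 107726) + sqrt(8015) = -107824 + sqrt(8015)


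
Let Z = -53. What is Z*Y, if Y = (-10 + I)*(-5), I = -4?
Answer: -3710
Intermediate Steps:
Y = 70 (Y = (-10 - 4)*(-5) = -14*(-5) = 70)
Z*Y = -53*70 = -3710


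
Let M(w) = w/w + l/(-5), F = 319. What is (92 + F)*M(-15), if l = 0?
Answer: 411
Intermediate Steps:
M(w) = 1 (M(w) = w/w + 0/(-5) = 1 + 0*(-⅕) = 1 + 0 = 1)
(92 + F)*M(-15) = (92 + 319)*1 = 411*1 = 411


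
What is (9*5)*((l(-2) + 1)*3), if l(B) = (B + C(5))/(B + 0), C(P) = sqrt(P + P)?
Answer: 270 - 135*sqrt(10)/2 ≈ 56.546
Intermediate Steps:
C(P) = sqrt(2)*sqrt(P) (C(P) = sqrt(2*P) = sqrt(2)*sqrt(P))
l(B) = (B + sqrt(10))/B (l(B) = (B + sqrt(2)*sqrt(5))/(B + 0) = (B + sqrt(10))/B)
(9*5)*((l(-2) + 1)*3) = (9*5)*(((-2 + sqrt(10))/(-2) + 1)*3) = 45*((-(-2 + sqrt(10))/2 + 1)*3) = 45*(((1 - sqrt(10)/2) + 1)*3) = 45*((2 - sqrt(10)/2)*3) = 45*(6 - 3*sqrt(10)/2) = 270 - 135*sqrt(10)/2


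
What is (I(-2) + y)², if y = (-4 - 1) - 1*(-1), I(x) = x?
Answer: 36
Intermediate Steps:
y = -4 (y = -5 + 1 = -4)
(I(-2) + y)² = (-2 - 4)² = (-6)² = 36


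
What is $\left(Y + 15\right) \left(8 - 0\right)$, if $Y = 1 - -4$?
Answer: $160$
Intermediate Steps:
$Y = 5$ ($Y = 1 + 4 = 5$)
$\left(Y + 15\right) \left(8 - 0\right) = \left(5 + 15\right) \left(8 - 0\right) = 20 \left(8 + 0\right) = 20 \cdot 8 = 160$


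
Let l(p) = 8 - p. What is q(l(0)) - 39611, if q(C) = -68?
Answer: -39679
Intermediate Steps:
q(l(0)) - 39611 = -68 - 39611 = -39679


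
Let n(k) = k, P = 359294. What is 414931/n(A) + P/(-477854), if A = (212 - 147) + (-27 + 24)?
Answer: 7625160071/1139498 ≈ 6691.7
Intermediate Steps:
A = 62 (A = 65 - 3 = 62)
414931/n(A) + P/(-477854) = 414931/62 + 359294/(-477854) = 414931*(1/62) + 359294*(-1/477854) = 414931/62 - 13819/18379 = 7625160071/1139498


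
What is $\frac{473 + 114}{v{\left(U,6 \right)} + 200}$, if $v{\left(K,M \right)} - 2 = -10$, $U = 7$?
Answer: $\frac{587}{192} \approx 3.0573$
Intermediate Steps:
$v{\left(K,M \right)} = -8$ ($v{\left(K,M \right)} = 2 - 10 = -8$)
$\frac{473 + 114}{v{\left(U,6 \right)} + 200} = \frac{473 + 114}{-8 + 200} = \frac{587}{192}$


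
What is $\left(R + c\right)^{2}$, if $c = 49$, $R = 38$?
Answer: $7569$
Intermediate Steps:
$\left(R + c\right)^{2} = \left(38 + 49\right)^{2} = 87^{2} = 7569$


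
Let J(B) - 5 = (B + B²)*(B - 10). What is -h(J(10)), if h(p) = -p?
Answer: 5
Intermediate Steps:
J(B) = 5 + (-10 + B)*(B + B²) (J(B) = 5 + (B + B²)*(B - 10) = 5 + (B + B²)*(-10 + B) = 5 + (-10 + B)*(B + B²))
-h(J(10)) = -(-1)*(5 + 10³ - 10*10 - 9*10²) = -(-1)*(5 + 1000 - 100 - 9*100) = -(-1)*(5 + 1000 - 100 - 900) = -(-1)*5 = -1*(-5) = 5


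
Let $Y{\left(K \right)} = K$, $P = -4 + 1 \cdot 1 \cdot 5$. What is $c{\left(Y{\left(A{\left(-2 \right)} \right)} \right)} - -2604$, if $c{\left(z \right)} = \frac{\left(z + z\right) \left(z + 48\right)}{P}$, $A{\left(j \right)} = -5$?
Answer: $2174$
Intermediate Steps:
$P = 1$ ($P = -4 + 1 \cdot 5 = -4 + 5 = 1$)
$c{\left(z \right)} = 2 z \left(48 + z\right)$ ($c{\left(z \right)} = \frac{\left(z + z\right) \left(z + 48\right)}{1} = 2 z \left(48 + z\right) 1 = 2 z \left(48 + z\right)$)
$c{\left(Y{\left(A{\left(-2 \right)} \right)} \right)} - -2604 = 2 \left(-5\right) \left(48 - 5\right) - -2604 = 2 \left(-5\right) 43 + 2604 = -430 + 2604 = 2174$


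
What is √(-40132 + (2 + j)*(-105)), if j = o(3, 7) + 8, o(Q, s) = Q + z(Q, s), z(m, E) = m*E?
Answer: I*√43702 ≈ 209.05*I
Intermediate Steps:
z(m, E) = E*m
o(Q, s) = Q + Q*s (o(Q, s) = Q + s*Q = Q + Q*s)
j = 32 (j = 3*(1 + 7) + 8 = 3*8 + 8 = 24 + 8 = 32)
√(-40132 + (2 + j)*(-105)) = √(-40132 + (2 + 32)*(-105)) = √(-40132 + 34*(-105)) = √(-40132 - 3570) = √(-43702) = I*√43702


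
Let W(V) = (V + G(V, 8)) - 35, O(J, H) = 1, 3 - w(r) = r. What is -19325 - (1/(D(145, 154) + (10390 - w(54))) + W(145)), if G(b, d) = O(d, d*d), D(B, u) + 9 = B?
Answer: -205574573/10577 ≈ -19436.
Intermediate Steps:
w(r) = 3 - r
D(B, u) = -9 + B
G(b, d) = 1
W(V) = -34 + V (W(V) = (V + 1) - 35 = (1 + V) - 35 = -34 + V)
-19325 - (1/(D(145, 154) + (10390 - w(54))) + W(145)) = -19325 - (1/((-9 + 145) + (10390 - (3 - 1*54))) + (-34 + 145)) = -19325 - (1/(136 + (10390 - (3 - 54))) + 111) = -19325 - (1/(136 + (10390 - 1*(-51))) + 111) = -19325 - (1/(136 + (10390 + 51)) + 111) = -19325 - (1/(136 + 10441) + 111) = -19325 - (1/10577 + 111) = -19325 - 1*1174048/10577 = -19325 - 1174048/10577 = -205574573/10577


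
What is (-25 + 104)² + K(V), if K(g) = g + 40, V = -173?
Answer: 6108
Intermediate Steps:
K(g) = 40 + g
(-25 + 104)² + K(V) = (-25 + 104)² + (40 - 173) = 79² - 133 = 6241 - 133 = 6108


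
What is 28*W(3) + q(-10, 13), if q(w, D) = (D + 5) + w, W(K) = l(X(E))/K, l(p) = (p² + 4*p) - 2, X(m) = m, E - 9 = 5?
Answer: 7024/3 ≈ 2341.3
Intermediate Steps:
E = 14 (E = 9 + 5 = 14)
l(p) = -2 + p² + 4*p
W(K) = 250/K (W(K) = (-2 + 14² + 4*14)/K = (-2 + 196 + 56)/K = 250/K)
q(w, D) = 5 + D + w (q(w, D) = (5 + D) + w = 5 + D + w)
28*W(3) + q(-10, 13) = 28*(250/3) + (5 + 13 - 10) = 28*(250*(⅓)) + 8 = 28*(250/3) + 8 = 7000/3 + 8 = 7024/3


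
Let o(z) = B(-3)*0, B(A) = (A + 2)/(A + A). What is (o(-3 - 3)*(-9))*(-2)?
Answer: 0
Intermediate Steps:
B(A) = (2 + A)/(2*A) (B(A) = (2 + A)/((2*A)) = (2 + A)*(1/(2*A)) = (2 + A)/(2*A))
o(z) = 0 (o(z) = ((½)*(2 - 3)/(-3))*0 = ((½)*(-⅓)*(-1))*0 = (⅙)*0 = 0)
(o(-3 - 3)*(-9))*(-2) = (0*(-9))*(-2) = 0*(-2) = 0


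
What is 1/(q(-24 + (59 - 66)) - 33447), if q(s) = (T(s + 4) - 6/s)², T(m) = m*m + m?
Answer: 961/441703257 ≈ 2.1757e-6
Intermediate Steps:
T(m) = m + m² (T(m) = m² + m = m + m²)
q(s) = (-6/s + (4 + s)*(5 + s))² (q(s) = ((s + 4)*(1 + (s + 4)) - 6/s)² = ((4 + s)*(1 + (4 + s)) - 6/s)² = ((4 + s)*(5 + s) - 6/s)² = (-6/s + (4 + s)*(5 + s))²)
1/(q(-24 + (59 - 66)) - 33447) = 1/((-6 + (-24 + (59 - 66))*(4 + (-24 + (59 - 66)))*(5 + (-24 + (59 - 66))))²/(-24 + (59 - 66))² - 33447) = 1/((-6 + (-24 - 7)*(4 + (-24 - 7))*(5 + (-24 - 7)))²/(-24 - 7)² - 33447) = 1/((-6 - 31*(4 - 31)*(5 - 31))²/(-31)² - 33447) = 1/((-6 - 31*(-27)*(-26))²/961 - 33447) = 1/((-6 - 21762)²/961 - 33447) = 1/((1/961)*(-21768)² - 33447) = 1/((1/961)*473845824 - 33447) = 1/(473845824/961 - 33447) = 1/(441703257/961) = 961/441703257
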